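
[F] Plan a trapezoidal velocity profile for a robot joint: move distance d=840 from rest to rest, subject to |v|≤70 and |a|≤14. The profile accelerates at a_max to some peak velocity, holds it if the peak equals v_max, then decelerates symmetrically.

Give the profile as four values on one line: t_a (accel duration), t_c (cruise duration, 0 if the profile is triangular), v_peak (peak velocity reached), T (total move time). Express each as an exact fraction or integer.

v_max²/a_max = 70²/14 = 350
840 ≥ 350 → trapezoidal
t_a = 70/14 = 5; v_peak = 70
d_cruise = 840 − 350 = 490; t_c = 490/70 = 7
T = 2·5 + 7 = 17

t_a=5 t_c=7 v_peak=70 T=17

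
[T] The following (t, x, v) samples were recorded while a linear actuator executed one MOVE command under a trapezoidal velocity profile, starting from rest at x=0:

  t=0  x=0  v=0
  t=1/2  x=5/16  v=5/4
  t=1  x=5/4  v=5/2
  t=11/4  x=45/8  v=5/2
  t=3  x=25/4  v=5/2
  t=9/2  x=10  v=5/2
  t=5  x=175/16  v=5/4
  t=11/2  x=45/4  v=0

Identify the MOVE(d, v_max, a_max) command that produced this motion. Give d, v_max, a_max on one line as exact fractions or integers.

final state: t=11/2, x=45/4, v=0 → d = 45/4
a_max = (5/4−0)/(1/2−0) = 5/2
max v = 5/2 over t∈[1,9/2] → v_max = 5/2
check: 5/2·(1+7/2) = 45/4 ✓

d=45/4 v_max=5/2 a_max=5/2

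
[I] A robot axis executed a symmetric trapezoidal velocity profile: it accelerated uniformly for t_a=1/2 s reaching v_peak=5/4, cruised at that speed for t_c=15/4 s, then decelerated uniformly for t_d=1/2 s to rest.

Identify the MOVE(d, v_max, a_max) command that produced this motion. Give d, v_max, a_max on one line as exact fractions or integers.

d=85/16 v_max=5/4 a_max=5/2

a_max = (5/4)/(1/2) = 5/2
d_a = ½·5/4·1/2 = 5/16; d_c = 5/4·15/4 = 75/16
d = 2·5/16 + 75/16 = 85/16
t_c = 15/4 > 0 ⇒ limit active, v_max = 5/4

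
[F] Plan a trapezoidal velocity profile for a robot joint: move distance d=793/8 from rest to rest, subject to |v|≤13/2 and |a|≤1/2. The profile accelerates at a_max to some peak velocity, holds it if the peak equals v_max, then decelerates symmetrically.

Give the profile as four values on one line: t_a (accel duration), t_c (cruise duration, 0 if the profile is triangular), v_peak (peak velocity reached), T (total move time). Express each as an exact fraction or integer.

t_a=13 t_c=9/4 v_peak=13/2 T=113/4

v_max²/a_max = (13/2)²/(1/2) = 169/2
793/8 ≥ 169/2 ⇒ cruise phase
t_a = (13/2)/(1/2) = 13; v_peak = 13/2
d_cruise = 793/8 − 169/2 = 117/8; t_c = (117/8)/(13/2) = 9/4
T = 2·13 + 9/4 = 113/4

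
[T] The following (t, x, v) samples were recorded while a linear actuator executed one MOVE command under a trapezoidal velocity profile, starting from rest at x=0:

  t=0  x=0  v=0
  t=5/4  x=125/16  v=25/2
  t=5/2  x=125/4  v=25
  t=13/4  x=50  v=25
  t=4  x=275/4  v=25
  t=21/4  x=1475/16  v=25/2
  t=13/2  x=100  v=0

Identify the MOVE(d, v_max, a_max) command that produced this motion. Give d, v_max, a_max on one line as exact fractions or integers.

final state: t=13/2, x=100, v=0 → d = 100
a_max = (25/2−0)/(5/4−0) = 10
max v = 25 over t∈[5/2,4] → v_max = 25
check: 25·(5/2+3/2) = 100 ✓

d=100 v_max=25 a_max=10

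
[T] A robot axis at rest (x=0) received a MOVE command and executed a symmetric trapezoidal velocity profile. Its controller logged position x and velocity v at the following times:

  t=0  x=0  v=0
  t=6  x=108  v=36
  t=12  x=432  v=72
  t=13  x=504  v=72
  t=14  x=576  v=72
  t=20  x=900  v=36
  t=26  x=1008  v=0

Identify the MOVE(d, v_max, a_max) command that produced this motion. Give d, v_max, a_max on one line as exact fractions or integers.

d=1008 v_max=72 a_max=6

final state: t=26, x=1008, v=0 → d = 1008
a_max = (36−0)/(6−0) = 6
max v = 72 over t∈[12,14] → v_max = 72
check: 72·(12+2) = 1008 ✓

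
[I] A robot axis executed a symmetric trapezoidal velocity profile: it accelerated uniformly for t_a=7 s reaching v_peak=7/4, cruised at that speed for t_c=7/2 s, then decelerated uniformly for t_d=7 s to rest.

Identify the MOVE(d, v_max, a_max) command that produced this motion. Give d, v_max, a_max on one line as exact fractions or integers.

a_max = (7/4)/7 = 1/4
d_a = ½·7/4·7 = 49/8; d_c = 7/4·7/2 = 49/8
d = 2·49/8 + 49/8 = 147/8
t_c = 7/2 > 0 → v_max = v_peak = 7/4

d=147/8 v_max=7/4 a_max=1/4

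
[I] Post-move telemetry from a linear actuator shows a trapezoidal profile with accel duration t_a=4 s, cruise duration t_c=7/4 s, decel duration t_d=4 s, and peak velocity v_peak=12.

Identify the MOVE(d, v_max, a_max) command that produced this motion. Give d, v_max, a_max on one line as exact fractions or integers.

d=69 v_max=12 a_max=3

a_max = 12/4 = 3
d_a = ½·12·4 = 24; d_c = 12·7/4 = 21
d = 2·24 + 21 = 69
t_c = 7/4 > 0 so v_max = 12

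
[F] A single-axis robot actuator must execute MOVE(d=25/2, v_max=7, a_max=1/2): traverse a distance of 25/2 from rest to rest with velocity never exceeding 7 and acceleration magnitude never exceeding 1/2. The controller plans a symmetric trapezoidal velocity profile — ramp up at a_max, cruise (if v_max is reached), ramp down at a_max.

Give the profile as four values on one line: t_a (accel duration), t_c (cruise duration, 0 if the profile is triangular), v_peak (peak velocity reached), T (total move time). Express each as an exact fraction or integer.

t_a=5 t_c=0 v_peak=5/2 T=10

v_max²/a_max = 7²/(1/2) = 98
25/2 < 98 → triangular
v_peak = √(25/2·1/2) = √(25/4) = 5/2
t_a = (5/2)/(1/2) = 5; t_c = 0
T = 2·5 = 10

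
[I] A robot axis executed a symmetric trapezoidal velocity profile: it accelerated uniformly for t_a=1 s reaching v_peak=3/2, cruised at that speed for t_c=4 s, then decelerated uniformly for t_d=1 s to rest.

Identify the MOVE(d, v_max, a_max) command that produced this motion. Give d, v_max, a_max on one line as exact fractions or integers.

a_max = (3/2)/1 = 3/2
d_a = ½·3/2·1 = 3/4; d_c = 3/2·4 = 6
d = 2·3/4 + 6 = 15/2
t_c = 4 > 0 ⇒ limit active, v_max = 3/2

d=15/2 v_max=3/2 a_max=3/2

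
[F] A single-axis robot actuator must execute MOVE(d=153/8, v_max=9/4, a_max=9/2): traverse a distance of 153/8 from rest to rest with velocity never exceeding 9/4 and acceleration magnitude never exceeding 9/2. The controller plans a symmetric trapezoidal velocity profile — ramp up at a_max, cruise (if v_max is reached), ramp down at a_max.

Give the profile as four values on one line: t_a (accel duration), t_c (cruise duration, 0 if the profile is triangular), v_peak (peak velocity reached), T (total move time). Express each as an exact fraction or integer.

(v_max)²/a_max = (9/4)²/(9/2) = 9/8
153/8 ≥ 9/8 ⇒ cruise phase
t_a = (9/4)/(9/2) = 1/2; v_peak = 9/4
d_cruise = 153/8 − 9/8 = 18; t_c = 18/(9/4) = 8
T = 2·1/2 + 8 = 9

t_a=1/2 t_c=8 v_peak=9/4 T=9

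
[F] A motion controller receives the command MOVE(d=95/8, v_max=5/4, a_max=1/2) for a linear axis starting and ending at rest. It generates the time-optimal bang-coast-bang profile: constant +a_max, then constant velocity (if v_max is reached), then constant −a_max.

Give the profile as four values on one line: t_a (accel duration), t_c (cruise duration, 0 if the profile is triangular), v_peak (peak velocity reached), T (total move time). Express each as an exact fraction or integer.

t_a=5/2 t_c=7 v_peak=5/4 T=12

v_max²/a_max = (5/4)²/(1/2) = 25/8
95/8 ≥ 25/8 so v_max reached
t_a = (5/4)/(1/2) = 5/2; v_peak = 5/4
d_cruise = 95/8 − 25/8 = 35/4; t_c = (35/4)/(5/4) = 7
T = 2·5/2 + 7 = 12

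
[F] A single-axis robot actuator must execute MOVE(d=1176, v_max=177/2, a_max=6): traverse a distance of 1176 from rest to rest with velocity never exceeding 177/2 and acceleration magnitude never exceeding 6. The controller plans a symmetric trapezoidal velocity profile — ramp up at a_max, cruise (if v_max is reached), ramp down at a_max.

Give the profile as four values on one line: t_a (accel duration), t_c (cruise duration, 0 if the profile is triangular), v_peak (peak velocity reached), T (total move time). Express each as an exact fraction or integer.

t_a=14 t_c=0 v_peak=84 T=28

(v_max)²/a_max = (177/2)²/6 = 10443/8
1176 < 10443/8 → triangular
v_peak = √(1176·6) = √7056 = 84
t_a = 84/6 = 14; t_c = 0
T = 2·14 = 28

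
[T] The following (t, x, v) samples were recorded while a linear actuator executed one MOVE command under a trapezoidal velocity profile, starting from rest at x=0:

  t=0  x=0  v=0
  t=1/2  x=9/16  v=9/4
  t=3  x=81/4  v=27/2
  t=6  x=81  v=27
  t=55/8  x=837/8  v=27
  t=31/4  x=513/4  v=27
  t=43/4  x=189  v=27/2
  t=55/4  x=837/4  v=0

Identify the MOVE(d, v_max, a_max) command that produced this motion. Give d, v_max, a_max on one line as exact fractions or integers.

d=837/4 v_max=27 a_max=9/2

final state: t=55/4, x=837/4, v=0 → d = 837/4
a_max = (9/4−0)/(1/2−0) = 9/2
max v = 27 over t∈[6,31/4] → v_max = 27
check: 27·(6+7/4) = 837/4 ✓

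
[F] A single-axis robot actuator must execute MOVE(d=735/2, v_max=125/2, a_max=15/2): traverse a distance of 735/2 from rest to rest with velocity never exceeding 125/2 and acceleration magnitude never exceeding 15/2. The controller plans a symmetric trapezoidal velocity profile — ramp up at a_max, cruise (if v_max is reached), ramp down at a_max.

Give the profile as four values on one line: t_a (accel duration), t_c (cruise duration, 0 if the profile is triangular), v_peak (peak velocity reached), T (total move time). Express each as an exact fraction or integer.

t_a=7 t_c=0 v_peak=105/2 T=14

vₘ²/aₘ = (125/2)²/(15/2) = 3125/6
735/2 < 3125/6 so t_c = 0
v_peak = √(735/2·15/2) = √(11025/4) = 105/2
t_a = (105/2)/(15/2) = 7; t_c = 0
T = 2·7 = 14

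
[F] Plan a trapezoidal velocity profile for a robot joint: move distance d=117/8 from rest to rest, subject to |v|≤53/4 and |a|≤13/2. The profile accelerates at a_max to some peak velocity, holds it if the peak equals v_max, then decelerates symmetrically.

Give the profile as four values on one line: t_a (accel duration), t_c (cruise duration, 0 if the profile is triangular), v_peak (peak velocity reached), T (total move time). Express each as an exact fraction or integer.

(v_max)²/a_max = (53/4)²/(13/2) = 2809/104
117/8 < 2809/104 so t_c = 0
v_peak = √(117/8·13/2) = √(1521/16) = 39/4
t_a = (39/4)/(13/2) = 3/2; t_c = 0
T = 2·3/2 = 3

t_a=3/2 t_c=0 v_peak=39/4 T=3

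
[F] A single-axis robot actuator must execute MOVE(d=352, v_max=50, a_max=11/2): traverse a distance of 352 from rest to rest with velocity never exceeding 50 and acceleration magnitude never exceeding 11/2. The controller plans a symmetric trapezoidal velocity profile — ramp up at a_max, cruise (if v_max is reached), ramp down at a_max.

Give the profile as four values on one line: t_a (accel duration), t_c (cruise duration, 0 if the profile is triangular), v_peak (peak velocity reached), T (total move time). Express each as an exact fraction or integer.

t_a=8 t_c=0 v_peak=44 T=16

v_max²/a_max = 50²/(11/2) = 5000/11
352 < 5000/11 so t_c = 0
v_peak = √(352·11/2) = √1936 = 44
t_a = 44/(11/2) = 8; t_c = 0
T = 2·8 = 16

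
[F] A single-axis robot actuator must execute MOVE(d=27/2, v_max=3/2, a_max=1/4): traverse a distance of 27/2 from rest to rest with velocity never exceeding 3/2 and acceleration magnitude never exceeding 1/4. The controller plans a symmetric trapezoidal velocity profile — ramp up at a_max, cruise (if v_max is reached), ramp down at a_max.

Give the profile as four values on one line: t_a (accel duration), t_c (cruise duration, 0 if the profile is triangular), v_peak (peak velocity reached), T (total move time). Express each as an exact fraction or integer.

t_a=6 t_c=3 v_peak=3/2 T=15

vₘ²/aₘ = (3/2)²/(1/4) = 9
27/2 ≥ 9 ⇒ cruise phase
t_a = (3/2)/(1/4) = 6; v_peak = 3/2
d_cruise = 27/2 − 9 = 9/2; t_c = (9/2)/(3/2) = 3
T = 2·6 + 3 = 15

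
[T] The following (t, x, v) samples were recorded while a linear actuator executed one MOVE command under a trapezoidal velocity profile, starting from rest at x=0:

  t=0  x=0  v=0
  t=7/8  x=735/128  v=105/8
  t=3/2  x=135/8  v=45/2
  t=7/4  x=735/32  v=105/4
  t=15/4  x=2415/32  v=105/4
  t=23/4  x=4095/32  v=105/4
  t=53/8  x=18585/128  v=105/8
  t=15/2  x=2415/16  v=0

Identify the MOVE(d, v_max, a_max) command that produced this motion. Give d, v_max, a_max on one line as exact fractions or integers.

d=2415/16 v_max=105/4 a_max=15

final state: t=15/2, x=2415/16, v=0 → d = 2415/16
a_max = (105/8−0)/(7/8−0) = 15
max v = 105/4 over t∈[7/4,23/4] → v_max = 105/4
check: 105/4·(7/4+4) = 2415/16 ✓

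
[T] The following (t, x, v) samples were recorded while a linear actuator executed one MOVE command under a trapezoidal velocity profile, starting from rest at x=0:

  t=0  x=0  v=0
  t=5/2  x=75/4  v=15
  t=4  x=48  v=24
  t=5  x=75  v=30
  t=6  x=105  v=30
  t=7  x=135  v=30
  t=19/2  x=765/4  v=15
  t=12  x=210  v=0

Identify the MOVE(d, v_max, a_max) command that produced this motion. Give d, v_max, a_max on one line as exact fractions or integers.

d=210 v_max=30 a_max=6

final state: t=12, x=210, v=0 → d = 210
a_max = (15−0)/(5/2−0) = 6
max v = 30 over t∈[5,7] → v_max = 30
check: 30·(5+2) = 210 ✓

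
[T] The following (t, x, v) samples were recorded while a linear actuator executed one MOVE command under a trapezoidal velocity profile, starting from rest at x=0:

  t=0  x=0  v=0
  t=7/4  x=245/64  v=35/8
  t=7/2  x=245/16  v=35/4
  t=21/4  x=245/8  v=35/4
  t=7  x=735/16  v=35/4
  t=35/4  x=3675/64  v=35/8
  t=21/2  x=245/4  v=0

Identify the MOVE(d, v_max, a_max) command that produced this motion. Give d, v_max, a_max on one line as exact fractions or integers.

d=245/4 v_max=35/4 a_max=5/2

final state: t=21/2, x=245/4, v=0 → d = 245/4
a_max = (35/8−0)/(7/4−0) = 5/2
max v = 35/4 over t∈[7/2,7] → v_max = 35/4
check: 35/4·(7/2+7/2) = 245/4 ✓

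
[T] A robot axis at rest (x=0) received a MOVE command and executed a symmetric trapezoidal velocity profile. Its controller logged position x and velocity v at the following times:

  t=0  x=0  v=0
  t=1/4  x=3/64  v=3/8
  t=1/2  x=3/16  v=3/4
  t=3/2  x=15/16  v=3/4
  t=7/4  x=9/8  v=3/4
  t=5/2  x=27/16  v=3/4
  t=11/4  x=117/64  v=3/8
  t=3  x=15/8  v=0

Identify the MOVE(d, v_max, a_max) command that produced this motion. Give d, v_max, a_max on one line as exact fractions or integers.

final state: t=3, x=15/8, v=0 → d = 15/8
a_max = (3/8−0)/(1/4−0) = 3/2
max v = 3/4 over t∈[1/2,5/2] → v_max = 3/4
check: 3/4·(1/2+2) = 15/8 ✓

d=15/8 v_max=3/4 a_max=3/2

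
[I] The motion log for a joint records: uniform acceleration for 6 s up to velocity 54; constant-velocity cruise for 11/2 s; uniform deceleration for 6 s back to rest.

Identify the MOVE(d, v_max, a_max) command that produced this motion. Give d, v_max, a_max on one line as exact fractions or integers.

a_max = 54/6 = 9
d_a = ½·54·6 = 162; d_c = 54·11/2 = 297
d = 2·162 + 297 = 621
t_c = 11/2 > 0 ⇒ limit active, v_max = 54

d=621 v_max=54 a_max=9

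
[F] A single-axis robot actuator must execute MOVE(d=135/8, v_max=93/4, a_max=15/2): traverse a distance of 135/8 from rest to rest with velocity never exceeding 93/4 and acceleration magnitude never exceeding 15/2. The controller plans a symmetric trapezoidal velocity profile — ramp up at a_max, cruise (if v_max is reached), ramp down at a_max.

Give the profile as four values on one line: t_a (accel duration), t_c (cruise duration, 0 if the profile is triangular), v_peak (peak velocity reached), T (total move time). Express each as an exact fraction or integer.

t_a=3/2 t_c=0 v_peak=45/4 T=3

(v_max)²/a_max = (93/4)²/(15/2) = 2883/40
135/8 < 2883/40 → triangular
v_peak = √(135/8·15/2) = √(2025/16) = 45/4
t_a = (45/4)/(15/2) = 3/2; t_c = 0
T = 2·3/2 = 3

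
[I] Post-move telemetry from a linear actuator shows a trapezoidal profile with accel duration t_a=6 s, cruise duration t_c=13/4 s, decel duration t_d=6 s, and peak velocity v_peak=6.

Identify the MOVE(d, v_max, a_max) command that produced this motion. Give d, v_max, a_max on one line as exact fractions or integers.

d=111/2 v_max=6 a_max=1

a_max = 6/6 = 1
d_a = ½·6·6 = 18; d_c = 6·13/4 = 39/2
d = 2·18 + 39/2 = 111/2
t_c = 13/4 > 0 ⇒ limit active, v_max = 6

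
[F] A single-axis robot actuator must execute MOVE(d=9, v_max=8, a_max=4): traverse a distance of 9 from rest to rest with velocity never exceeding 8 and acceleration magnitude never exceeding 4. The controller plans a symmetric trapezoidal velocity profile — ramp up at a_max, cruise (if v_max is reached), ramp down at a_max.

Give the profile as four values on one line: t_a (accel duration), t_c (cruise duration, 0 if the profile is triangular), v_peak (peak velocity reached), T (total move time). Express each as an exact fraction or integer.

t_a=3/2 t_c=0 v_peak=6 T=3

vₘ²/aₘ = 8²/4 = 16
9 < 16 ⇒ no cruise
v_peak = √(9·4) = √36 = 6
t_a = 6/4 = 3/2; t_c = 0
T = 2·3/2 = 3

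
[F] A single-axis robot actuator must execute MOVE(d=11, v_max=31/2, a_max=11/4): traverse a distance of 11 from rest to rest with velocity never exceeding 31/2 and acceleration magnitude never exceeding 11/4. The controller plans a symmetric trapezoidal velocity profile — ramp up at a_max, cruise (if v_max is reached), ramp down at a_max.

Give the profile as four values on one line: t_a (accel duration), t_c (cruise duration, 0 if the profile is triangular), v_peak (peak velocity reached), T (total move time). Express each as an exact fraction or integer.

t_a=2 t_c=0 v_peak=11/2 T=4

v_max²/a_max = (31/2)²/(11/4) = 961/11
11 < 961/11 so t_c = 0
v_peak = √(11·11/4) = √(121/4) = 11/2
t_a = (11/2)/(11/4) = 2; t_c = 0
T = 2·2 = 4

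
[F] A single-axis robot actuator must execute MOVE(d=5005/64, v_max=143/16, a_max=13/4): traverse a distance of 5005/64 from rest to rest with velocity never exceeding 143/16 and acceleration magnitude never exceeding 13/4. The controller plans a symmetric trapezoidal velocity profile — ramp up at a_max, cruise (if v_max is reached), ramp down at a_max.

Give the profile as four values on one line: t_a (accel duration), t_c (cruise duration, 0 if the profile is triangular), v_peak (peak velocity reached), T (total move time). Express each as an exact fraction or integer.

t_a=11/4 t_c=6 v_peak=143/16 T=23/2

(v_max)²/a_max = (143/16)²/(13/4) = 1573/64
5005/64 ≥ 1573/64 → trapezoidal
t_a = (143/16)/(13/4) = 11/4; v_peak = 143/16
d_cruise = 5005/64 − 1573/64 = 429/8; t_c = (429/8)/(143/16) = 6
T = 2·11/4 + 6 = 23/2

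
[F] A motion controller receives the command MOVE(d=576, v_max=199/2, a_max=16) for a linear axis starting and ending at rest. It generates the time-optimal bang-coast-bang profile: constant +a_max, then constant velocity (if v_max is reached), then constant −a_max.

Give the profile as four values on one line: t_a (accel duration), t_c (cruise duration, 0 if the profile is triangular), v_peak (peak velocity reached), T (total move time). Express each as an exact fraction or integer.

t_a=6 t_c=0 v_peak=96 T=12

v_max²/a_max = (199/2)²/16 = 39601/64
576 < 39601/64 → triangular
v_peak = √(576·16) = √9216 = 96
t_a = 96/16 = 6; t_c = 0
T = 2·6 = 12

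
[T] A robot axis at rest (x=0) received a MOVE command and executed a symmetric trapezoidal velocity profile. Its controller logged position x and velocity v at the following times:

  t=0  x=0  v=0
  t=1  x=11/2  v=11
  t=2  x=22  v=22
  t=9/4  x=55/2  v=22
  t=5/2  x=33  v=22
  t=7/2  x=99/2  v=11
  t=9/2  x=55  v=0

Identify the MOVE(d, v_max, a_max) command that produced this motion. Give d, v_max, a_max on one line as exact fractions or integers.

d=55 v_max=22 a_max=11

final state: t=9/2, x=55, v=0 → d = 55
a_max = (11−0)/(1−0) = 11
max v = 22 over t∈[2,5/2] → v_max = 22
check: 22·(2+1/2) = 55 ✓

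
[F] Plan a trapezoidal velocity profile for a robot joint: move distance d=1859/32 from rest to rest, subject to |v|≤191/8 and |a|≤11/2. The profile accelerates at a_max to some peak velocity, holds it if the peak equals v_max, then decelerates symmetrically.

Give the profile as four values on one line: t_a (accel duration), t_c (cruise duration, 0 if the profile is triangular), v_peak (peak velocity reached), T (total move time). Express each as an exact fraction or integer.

t_a=13/4 t_c=0 v_peak=143/8 T=13/2

v_max²/a_max = (191/8)²/(11/2) = 36481/352
1859/32 < 36481/352 ⇒ no cruise
v_peak = √(1859/32·11/2) = √(20449/64) = 143/8
t_a = (143/8)/(11/2) = 13/4; t_c = 0
T = 2·13/4 = 13/2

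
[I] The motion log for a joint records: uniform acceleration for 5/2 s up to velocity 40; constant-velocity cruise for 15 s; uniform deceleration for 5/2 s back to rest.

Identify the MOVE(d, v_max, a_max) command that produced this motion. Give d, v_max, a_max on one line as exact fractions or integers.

a_max = 40/(5/2) = 16
d_a = ½·40·5/2 = 50; d_c = 40·15 = 600
d = 2·50 + 600 = 700
t_c = 15 > 0 so v_max = 40

d=700 v_max=40 a_max=16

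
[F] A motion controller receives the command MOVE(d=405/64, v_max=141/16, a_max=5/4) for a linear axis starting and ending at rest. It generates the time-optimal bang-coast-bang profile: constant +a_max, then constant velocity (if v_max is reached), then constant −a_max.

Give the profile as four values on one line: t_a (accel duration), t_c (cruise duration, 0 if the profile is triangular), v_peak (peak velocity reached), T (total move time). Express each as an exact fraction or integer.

t_a=9/4 t_c=0 v_peak=45/16 T=9/2

v_max²/a_max = (141/16)²/(5/4) = 19881/320
405/64 < 19881/320 so t_c = 0
v_peak = √(405/64·5/4) = √(2025/256) = 45/16
t_a = (45/16)/(5/4) = 9/4; t_c = 0
T = 2·9/4 = 9/2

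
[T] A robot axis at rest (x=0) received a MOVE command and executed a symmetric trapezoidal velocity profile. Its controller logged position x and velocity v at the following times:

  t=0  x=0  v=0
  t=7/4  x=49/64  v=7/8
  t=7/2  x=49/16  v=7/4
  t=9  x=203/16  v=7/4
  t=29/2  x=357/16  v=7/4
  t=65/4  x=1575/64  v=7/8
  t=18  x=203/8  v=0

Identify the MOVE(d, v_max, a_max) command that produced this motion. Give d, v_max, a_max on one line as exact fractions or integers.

d=203/8 v_max=7/4 a_max=1/2

final state: t=18, x=203/8, v=0 → d = 203/8
a_max = (7/8−0)/(7/4−0) = 1/2
max v = 7/4 over t∈[7/2,29/2] → v_max = 7/4
check: 7/4·(7/2+11) = 203/8 ✓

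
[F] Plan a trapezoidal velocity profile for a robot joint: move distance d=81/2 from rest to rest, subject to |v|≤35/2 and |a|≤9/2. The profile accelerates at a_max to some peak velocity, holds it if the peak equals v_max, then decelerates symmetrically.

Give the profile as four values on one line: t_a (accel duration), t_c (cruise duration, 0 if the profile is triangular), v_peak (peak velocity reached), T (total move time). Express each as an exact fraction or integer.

(v_max)²/a_max = (35/2)²/(9/2) = 1225/18
81/2 < 1225/18 → triangular
v_peak = √(81/2·9/2) = √(729/4) = 27/2
t_a = (27/2)/(9/2) = 3; t_c = 0
T = 2·3 = 6

t_a=3 t_c=0 v_peak=27/2 T=6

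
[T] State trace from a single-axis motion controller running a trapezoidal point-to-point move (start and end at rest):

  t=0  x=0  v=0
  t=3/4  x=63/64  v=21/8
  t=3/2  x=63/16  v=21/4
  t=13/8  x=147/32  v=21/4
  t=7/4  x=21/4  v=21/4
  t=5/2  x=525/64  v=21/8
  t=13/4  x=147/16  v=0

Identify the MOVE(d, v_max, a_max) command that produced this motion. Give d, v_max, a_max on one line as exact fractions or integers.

final state: t=13/4, x=147/16, v=0 → d = 147/16
a_max = (21/8−0)/(3/4−0) = 7/2
max v = 21/4 over t∈[3/2,7/4] → v_max = 21/4
check: 21/4·(3/2+1/4) = 147/16 ✓

d=147/16 v_max=21/4 a_max=7/2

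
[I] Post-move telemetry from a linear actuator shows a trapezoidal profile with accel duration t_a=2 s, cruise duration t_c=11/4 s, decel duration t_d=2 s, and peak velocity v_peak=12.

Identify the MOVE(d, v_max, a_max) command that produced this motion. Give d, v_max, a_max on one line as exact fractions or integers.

a_max = 12/2 = 6
d_a = ½·12·2 = 12; d_c = 12·11/4 = 33
d = 2·12 + 33 = 57
t_c = 11/4 > 0 → v_max = v_peak = 12

d=57 v_max=12 a_max=6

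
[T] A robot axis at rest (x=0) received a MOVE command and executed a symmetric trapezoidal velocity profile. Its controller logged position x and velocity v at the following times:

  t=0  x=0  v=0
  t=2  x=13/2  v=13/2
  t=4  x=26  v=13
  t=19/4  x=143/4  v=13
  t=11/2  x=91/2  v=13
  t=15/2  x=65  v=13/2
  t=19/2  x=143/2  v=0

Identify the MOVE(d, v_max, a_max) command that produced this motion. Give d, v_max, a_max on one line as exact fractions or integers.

final state: t=19/2, x=143/2, v=0 → d = 143/2
a_max = (13/2−0)/(2−0) = 13/4
max v = 13 over t∈[4,11/2] → v_max = 13
check: 13·(4+3/2) = 143/2 ✓

d=143/2 v_max=13 a_max=13/4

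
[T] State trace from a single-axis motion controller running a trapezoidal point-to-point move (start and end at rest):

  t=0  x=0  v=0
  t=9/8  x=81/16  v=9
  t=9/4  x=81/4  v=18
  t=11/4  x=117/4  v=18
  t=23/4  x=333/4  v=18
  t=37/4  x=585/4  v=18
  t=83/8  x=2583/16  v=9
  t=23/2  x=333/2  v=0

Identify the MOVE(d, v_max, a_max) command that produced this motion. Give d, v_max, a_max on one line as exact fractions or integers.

final state: t=23/2, x=333/2, v=0 → d = 333/2
a_max = (9−0)/(9/8−0) = 8
max v = 18 over t∈[9/4,37/4] → v_max = 18
check: 18·(9/4+7) = 333/2 ✓

d=333/2 v_max=18 a_max=8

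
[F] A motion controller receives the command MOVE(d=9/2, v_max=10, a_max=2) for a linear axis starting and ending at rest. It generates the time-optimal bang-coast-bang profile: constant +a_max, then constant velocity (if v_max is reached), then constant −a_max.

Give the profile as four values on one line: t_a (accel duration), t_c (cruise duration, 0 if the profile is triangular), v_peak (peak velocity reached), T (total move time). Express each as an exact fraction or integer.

vₘ²/aₘ = 10²/2 = 50
9/2 < 50 → triangular
v_peak = √(9/2·2) = √9 = 3
t_a = 3/2; t_c = 0
T = 2·3/2 = 3

t_a=3/2 t_c=0 v_peak=3 T=3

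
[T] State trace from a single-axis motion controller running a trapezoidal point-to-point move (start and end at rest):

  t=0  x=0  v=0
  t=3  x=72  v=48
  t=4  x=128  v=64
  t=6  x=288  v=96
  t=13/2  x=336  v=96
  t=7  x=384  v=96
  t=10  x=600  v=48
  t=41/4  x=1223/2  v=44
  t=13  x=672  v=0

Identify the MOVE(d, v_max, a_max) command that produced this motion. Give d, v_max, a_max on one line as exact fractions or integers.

d=672 v_max=96 a_max=16

final state: t=13, x=672, v=0 → d = 672
a_max = (48−0)/(3−0) = 16
max v = 96 over t∈[6,7] → v_max = 96
check: 96·(6+1) = 672 ✓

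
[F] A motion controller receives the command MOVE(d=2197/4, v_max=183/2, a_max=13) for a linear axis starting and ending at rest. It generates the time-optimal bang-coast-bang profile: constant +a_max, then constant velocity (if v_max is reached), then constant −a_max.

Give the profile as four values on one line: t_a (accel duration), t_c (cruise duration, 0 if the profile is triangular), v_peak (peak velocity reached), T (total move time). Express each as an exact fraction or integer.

v_max²/a_max = (183/2)²/13 = 33489/52
2197/4 < 33489/52 → triangular
v_peak = √(2197/4·13) = √(28561/4) = 169/2
t_a = (169/2)/13 = 13/2; t_c = 0
T = 2·13/2 = 13

t_a=13/2 t_c=0 v_peak=169/2 T=13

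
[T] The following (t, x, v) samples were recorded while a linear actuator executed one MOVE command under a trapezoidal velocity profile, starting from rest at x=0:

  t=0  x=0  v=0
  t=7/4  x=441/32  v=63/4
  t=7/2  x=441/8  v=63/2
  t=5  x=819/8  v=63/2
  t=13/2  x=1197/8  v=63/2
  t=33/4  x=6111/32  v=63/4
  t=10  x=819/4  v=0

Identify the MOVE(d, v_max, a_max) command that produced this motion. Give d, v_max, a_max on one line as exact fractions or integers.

final state: t=10, x=819/4, v=0 → d = 819/4
a_max = (63/4−0)/(7/4−0) = 9
max v = 63/2 over t∈[7/2,13/2] → v_max = 63/2
check: 63/2·(7/2+3) = 819/4 ✓

d=819/4 v_max=63/2 a_max=9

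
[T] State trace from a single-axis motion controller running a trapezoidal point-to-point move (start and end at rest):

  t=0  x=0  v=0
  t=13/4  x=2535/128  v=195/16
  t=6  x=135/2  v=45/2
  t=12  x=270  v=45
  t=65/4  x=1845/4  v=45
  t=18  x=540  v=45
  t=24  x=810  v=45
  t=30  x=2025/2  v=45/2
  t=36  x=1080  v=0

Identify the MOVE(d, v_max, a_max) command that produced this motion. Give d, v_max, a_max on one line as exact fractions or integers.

d=1080 v_max=45 a_max=15/4

final state: t=36, x=1080, v=0 → d = 1080
a_max = (195/16−0)/(13/4−0) = 15/4
max v = 45 over t∈[12,24] → v_max = 45
check: 45·(12+12) = 1080 ✓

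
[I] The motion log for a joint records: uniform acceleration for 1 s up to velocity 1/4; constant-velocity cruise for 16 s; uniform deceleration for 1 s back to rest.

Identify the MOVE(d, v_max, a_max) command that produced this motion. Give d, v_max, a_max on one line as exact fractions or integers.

d=17/4 v_max=1/4 a_max=1/4

a_max = (1/4)/1 = 1/4
d_a = ½·1/4·1 = 1/8; d_c = 1/4·16 = 4
d = 2·1/8 + 4 = 17/4
t_c = 16 > 0 → v_max = v_peak = 1/4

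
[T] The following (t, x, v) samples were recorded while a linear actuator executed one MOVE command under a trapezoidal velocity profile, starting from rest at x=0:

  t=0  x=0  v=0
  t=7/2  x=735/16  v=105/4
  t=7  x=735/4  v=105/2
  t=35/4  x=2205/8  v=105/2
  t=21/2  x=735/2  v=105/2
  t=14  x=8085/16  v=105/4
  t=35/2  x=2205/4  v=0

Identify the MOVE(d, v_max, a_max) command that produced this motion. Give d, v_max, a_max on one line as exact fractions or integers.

d=2205/4 v_max=105/2 a_max=15/2

final state: t=35/2, x=2205/4, v=0 → d = 2205/4
a_max = (105/4−0)/(7/2−0) = 15/2
max v = 105/2 over t∈[7,21/2] → v_max = 105/2
check: 105/2·(7+7/2) = 2205/4 ✓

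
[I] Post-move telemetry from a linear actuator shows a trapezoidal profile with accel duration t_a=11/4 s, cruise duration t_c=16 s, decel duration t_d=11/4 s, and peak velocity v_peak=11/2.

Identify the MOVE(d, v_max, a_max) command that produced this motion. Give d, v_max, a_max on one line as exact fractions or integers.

d=825/8 v_max=11/2 a_max=2

a_max = (11/2)/(11/4) = 2
d_a = ½·11/2·11/4 = 121/16; d_c = 11/2·16 = 88
d = 2·121/16 + 88 = 825/8
t_c = 16 > 0 ⇒ limit active, v_max = 11/2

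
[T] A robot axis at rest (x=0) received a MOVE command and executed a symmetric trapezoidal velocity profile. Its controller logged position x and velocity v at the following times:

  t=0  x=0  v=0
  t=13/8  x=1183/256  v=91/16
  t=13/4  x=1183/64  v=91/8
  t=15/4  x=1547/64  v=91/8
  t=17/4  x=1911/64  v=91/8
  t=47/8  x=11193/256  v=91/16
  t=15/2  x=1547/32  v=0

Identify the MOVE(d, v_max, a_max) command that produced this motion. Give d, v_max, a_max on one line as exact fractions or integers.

final state: t=15/2, x=1547/32, v=0 → d = 1547/32
a_max = (91/16−0)/(13/8−0) = 7/2
max v = 91/8 over t∈[13/4,17/4] → v_max = 91/8
check: 91/8·(13/4+1) = 1547/32 ✓

d=1547/32 v_max=91/8 a_max=7/2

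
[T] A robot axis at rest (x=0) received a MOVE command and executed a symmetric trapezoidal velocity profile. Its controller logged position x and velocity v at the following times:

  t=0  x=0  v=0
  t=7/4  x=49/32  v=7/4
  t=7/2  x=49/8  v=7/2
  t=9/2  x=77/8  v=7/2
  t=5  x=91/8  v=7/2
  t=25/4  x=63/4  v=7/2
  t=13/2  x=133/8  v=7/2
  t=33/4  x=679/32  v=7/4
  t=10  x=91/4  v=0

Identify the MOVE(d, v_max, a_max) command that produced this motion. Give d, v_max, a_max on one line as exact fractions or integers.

d=91/4 v_max=7/2 a_max=1

final state: t=10, x=91/4, v=0 → d = 91/4
a_max = (7/4−0)/(7/4−0) = 1
max v = 7/2 over t∈[7/2,13/2] → v_max = 7/2
check: 7/2·(7/2+3) = 91/4 ✓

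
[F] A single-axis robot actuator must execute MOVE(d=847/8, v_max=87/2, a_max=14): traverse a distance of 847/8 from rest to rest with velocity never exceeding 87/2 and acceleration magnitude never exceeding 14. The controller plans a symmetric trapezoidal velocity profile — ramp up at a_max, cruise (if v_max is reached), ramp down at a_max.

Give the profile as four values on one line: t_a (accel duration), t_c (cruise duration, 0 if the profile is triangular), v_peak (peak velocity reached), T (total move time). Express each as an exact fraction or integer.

(v_max)²/a_max = (87/2)²/14 = 7569/56
847/8 < 7569/56 so t_c = 0
v_peak = √(847/8·14) = √(5929/4) = 77/2
t_a = (77/2)/14 = 11/4; t_c = 0
T = 2·11/4 = 11/2

t_a=11/4 t_c=0 v_peak=77/2 T=11/2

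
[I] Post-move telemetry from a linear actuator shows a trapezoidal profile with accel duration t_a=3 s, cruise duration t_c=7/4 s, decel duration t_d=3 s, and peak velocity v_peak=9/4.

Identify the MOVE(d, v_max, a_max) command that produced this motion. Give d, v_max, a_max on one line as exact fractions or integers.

d=171/16 v_max=9/4 a_max=3/4

a_max = (9/4)/3 = 3/4
d_a = ½·9/4·3 = 27/8; d_c = 9/4·7/4 = 63/16
d = 2·27/8 + 63/16 = 171/16
t_c = 7/4 > 0 ⇒ limit active, v_max = 9/4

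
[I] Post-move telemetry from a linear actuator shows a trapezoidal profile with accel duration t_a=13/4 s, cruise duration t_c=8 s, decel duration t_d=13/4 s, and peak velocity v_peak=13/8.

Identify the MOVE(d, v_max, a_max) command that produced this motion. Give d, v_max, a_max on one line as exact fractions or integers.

a_max = (13/8)/(13/4) = 1/2
d_a = ½·13/8·13/4 = 169/64; d_c = 13/8·8 = 13
d = 2·169/64 + 13 = 585/32
t_c = 8 > 0 ⇒ limit active, v_max = 13/8

d=585/32 v_max=13/8 a_max=1/2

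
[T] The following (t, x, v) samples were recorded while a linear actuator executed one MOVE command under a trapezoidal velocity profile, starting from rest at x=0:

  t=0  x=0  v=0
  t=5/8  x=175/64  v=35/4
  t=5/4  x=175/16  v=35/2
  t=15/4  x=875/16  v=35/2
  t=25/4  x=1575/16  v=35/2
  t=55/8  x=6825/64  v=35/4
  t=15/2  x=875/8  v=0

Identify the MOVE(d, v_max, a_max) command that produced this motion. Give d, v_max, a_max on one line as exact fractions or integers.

final state: t=15/2, x=875/8, v=0 → d = 875/8
a_max = (35/4−0)/(5/8−0) = 14
max v = 35/2 over t∈[5/4,25/4] → v_max = 35/2
check: 35/2·(5/4+5) = 875/8 ✓

d=875/8 v_max=35/2 a_max=14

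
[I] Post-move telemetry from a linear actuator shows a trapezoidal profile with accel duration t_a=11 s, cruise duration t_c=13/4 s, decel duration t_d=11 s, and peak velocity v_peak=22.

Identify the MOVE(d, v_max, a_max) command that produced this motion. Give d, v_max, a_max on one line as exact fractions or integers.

d=627/2 v_max=22 a_max=2

a_max = 22/11 = 2
d_a = ½·22·11 = 121; d_c = 22·13/4 = 143/2
d = 2·121 + 143/2 = 627/2
t_c = 13/4 > 0 so v_max = 22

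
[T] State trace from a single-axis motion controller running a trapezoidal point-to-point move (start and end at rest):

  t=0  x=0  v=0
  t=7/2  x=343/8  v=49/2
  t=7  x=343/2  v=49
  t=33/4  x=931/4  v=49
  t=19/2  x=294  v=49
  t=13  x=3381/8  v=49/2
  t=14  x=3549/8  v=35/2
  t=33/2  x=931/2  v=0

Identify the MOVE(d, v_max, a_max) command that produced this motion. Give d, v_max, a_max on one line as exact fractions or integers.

final state: t=33/2, x=931/2, v=0 → d = 931/2
a_max = (49/2−0)/(7/2−0) = 7
max v = 49 over t∈[7,19/2] → v_max = 49
check: 49·(7+5/2) = 931/2 ✓

d=931/2 v_max=49 a_max=7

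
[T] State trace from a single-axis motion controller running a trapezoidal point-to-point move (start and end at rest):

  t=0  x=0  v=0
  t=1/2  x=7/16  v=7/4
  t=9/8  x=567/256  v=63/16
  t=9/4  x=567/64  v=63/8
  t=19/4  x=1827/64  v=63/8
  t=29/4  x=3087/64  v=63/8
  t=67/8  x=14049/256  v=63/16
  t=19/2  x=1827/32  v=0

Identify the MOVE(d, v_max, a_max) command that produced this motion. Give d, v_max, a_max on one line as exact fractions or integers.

d=1827/32 v_max=63/8 a_max=7/2

final state: t=19/2, x=1827/32, v=0 → d = 1827/32
a_max = (7/4−0)/(1/2−0) = 7/2
max v = 63/8 over t∈[9/4,29/4] → v_max = 63/8
check: 63/8·(9/4+5) = 1827/32 ✓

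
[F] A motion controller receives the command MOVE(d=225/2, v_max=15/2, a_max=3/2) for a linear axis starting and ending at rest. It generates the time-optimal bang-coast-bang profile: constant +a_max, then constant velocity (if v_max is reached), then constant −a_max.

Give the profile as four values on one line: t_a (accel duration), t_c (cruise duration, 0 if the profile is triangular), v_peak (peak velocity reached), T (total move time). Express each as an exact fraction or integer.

t_a=5 t_c=10 v_peak=15/2 T=20

(v_max)²/a_max = (15/2)²/(3/2) = 75/2
225/2 ≥ 75/2 so v_max reached
t_a = (15/2)/(3/2) = 5; v_peak = 15/2
d_cruise = 225/2 − 75/2 = 75; t_c = 75/(15/2) = 10
T = 2·5 + 10 = 20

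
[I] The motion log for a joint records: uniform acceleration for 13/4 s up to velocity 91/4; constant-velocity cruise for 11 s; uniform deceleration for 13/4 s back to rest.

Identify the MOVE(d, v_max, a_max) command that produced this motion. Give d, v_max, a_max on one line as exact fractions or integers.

a_max = (91/4)/(13/4) = 7
d_a = ½·91/4·13/4 = 1183/32; d_c = 91/4·11 = 1001/4
d = 2·1183/32 + 1001/4 = 5187/16
t_c = 11 > 0 ⇒ limit active, v_max = 91/4

d=5187/16 v_max=91/4 a_max=7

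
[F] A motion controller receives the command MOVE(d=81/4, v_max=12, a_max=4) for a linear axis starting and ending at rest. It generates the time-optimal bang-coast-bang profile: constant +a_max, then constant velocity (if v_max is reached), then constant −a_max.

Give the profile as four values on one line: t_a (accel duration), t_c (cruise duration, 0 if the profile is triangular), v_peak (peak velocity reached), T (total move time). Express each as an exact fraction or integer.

t_a=9/4 t_c=0 v_peak=9 T=9/2

v_max²/a_max = 12²/4 = 36
81/4 < 36 ⇒ no cruise
v_peak = √(81/4·4) = √81 = 9
t_a = 9/4; t_c = 0
T = 2·9/4 = 9/2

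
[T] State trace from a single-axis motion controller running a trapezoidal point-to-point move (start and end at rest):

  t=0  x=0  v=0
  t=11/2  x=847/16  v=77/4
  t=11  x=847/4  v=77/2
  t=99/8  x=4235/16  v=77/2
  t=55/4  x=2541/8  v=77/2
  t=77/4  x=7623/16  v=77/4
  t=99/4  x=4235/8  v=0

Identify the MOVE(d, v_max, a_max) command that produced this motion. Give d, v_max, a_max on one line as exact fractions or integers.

final state: t=99/4, x=4235/8, v=0 → d = 4235/8
a_max = (77/4−0)/(11/2−0) = 7/2
max v = 77/2 over t∈[11,55/4] → v_max = 77/2
check: 77/2·(11+11/4) = 4235/8 ✓

d=4235/8 v_max=77/2 a_max=7/2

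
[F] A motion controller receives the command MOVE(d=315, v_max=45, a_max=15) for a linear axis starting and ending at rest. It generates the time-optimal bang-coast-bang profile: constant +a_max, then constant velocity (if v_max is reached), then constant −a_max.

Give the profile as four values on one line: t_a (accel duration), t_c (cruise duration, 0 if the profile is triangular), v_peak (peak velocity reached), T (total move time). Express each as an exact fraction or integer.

(v_max)²/a_max = 45²/15 = 135
315 ≥ 135 so v_max reached
t_a = 45/15 = 3; v_peak = 45
d_cruise = 315 − 135 = 180; t_c = 180/45 = 4
T = 2·3 + 4 = 10

t_a=3 t_c=4 v_peak=45 T=10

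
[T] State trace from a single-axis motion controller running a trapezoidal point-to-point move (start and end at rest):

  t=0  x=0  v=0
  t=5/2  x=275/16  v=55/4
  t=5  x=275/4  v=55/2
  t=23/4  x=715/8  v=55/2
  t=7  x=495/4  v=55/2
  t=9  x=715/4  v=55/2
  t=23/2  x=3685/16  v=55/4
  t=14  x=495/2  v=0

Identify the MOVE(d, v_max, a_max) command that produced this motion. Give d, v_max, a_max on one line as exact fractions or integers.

d=495/2 v_max=55/2 a_max=11/2

final state: t=14, x=495/2, v=0 → d = 495/2
a_max = (55/4−0)/(5/2−0) = 11/2
max v = 55/2 over t∈[5,9] → v_max = 55/2
check: 55/2·(5+4) = 495/2 ✓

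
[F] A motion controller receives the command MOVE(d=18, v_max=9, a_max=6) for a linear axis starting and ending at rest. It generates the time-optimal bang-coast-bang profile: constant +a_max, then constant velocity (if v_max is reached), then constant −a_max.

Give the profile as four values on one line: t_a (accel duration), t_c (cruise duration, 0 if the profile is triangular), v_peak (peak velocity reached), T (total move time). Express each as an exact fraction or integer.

vₘ²/aₘ = 9²/6 = 27/2
18 ≥ 27/2 → trapezoidal
t_a = 9/6 = 3/2; v_peak = 9
d_cruise = 18 − 27/2 = 9/2; t_c = (9/2)/9 = 1/2
T = 2·3/2 + 1/2 = 7/2

t_a=3/2 t_c=1/2 v_peak=9 T=7/2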